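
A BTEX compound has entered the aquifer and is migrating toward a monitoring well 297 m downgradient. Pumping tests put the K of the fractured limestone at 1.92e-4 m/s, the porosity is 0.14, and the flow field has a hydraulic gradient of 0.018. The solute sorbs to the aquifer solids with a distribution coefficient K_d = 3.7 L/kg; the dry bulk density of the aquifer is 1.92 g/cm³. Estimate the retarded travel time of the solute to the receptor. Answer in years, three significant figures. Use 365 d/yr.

K = 1.92e-4 m/s × 86400 s/d = 16.59 m/d
q = Ki = 16.59 × 0.018 = 0.2986 m/d
Average linear velocity = 0.2986 / 0.14 = 2.133 m/d
Retardation R = 1 + ρ_b·K_d/n = 1 + 1.92×3.7/0.14 = 51.74
Contaminant velocity v_c = v/R = 2.133/51.74 = 0.04122 m/d
t = L/v_c = 297/0.04122 = 7205 d
   = 7205/365 = 19.7 yr

19.7 years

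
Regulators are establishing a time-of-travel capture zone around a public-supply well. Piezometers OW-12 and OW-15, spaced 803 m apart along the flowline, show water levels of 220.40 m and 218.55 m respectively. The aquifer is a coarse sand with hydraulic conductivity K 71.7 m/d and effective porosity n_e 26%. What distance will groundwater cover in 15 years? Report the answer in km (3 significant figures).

Hydraulic gradient i = (220.40 − 218.55) / 803 = 1.85 / 803 = 0.002304
q = Ki = 71.7 × 0.002304 = 0.1652 m/d
Average linear velocity = 0.1652 / 0.26 = 0.6353 m/d
T = 15 yr × 365 = 5475 d
L = v × T = 0.6353 × 5475 = 3478 m
   = 3.48 km

3.48 km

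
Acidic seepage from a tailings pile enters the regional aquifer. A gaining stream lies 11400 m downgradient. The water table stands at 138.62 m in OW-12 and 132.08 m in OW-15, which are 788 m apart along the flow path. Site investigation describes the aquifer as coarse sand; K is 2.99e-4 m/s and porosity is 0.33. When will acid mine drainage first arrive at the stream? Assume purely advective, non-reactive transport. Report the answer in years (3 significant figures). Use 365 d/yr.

48.1 years

Hydraulic gradient i = (138.62 − 132.08) / 788 = 6.54 / 788 = 0.008299
K = 2.99e-4 m/s × 86400 s/d = 25.83 m/d
Darcy flux q = K·i = 25.83 × 0.008299 = 0.2144 m/d
Average linear velocity = 0.2144 / 0.33 = 0.6497 m/d
t = L / v = 11400 / 0.6497 = 17550 d
   = 17550 / 365 = 48.1 yr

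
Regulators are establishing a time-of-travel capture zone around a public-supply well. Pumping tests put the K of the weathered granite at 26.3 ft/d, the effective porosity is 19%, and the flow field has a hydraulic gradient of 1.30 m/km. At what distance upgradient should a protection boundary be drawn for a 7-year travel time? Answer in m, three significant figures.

140 m

K = 26.3 ft/d × 0.3048 = 8.016 m/d
Specific discharge q = 8.016 × 0.0013 = 0.01042 m/d
Average linear velocity = 0.01042 / 0.19 = 0.05485 m/d
T = 7 yr × 365 = 2555 d
L = v × T = 0.05485 × 2555 = 140.1 m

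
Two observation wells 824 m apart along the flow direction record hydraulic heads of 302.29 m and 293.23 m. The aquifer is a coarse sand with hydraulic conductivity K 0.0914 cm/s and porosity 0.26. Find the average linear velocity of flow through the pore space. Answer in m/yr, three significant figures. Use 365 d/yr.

Hydraulic gradient i = (302.29 − 293.23) / 824 = 9.06 / 824 = 0.01100
K = 0.0914 cm/s × 864 = 78.97 m/d
Specific discharge q = 78.97 × 0.01100 = 0.8683 m/d
v_s = q/n_e = 0.8683/0.26 = 3.340 m/d
   = 3.340 × 365 = 1220 m/yr

1220 m/yr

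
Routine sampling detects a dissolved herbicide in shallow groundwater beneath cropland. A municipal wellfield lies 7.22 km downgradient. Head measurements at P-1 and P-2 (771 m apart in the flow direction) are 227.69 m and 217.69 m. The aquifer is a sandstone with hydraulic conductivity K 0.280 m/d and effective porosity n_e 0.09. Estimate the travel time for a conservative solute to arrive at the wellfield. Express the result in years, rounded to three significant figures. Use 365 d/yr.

490 years

Hydraulic gradient i = (227.69 − 217.69) / 771 = 10.00 / 771 = 0.01297
Specific discharge q = 0.280 × 0.01297 = 0.003632 m/d
Average linear velocity = 0.003632 / 0.09 = 0.04035 m/d
L = 7.22 km = 7220 m
t = L / v = 7220 / 0.04035 = 178900 d
   = 178900 / 365 = 490 yr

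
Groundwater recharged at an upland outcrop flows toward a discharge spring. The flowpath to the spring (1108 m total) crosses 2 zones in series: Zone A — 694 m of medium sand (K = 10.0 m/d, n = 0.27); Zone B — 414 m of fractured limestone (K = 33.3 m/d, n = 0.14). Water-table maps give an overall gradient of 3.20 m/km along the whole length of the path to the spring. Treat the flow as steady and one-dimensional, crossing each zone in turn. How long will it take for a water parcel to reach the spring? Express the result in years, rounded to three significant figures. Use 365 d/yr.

15.5 years

Continuity: the same q passes through each zone, so ΔH = q·Σ(L_j/K_j) — the zones act as resistances in series.
Σ(L/K) = 694/10.0 + 414/33.3 = 69.40 + 12.43 = 81.83 d
K_eq = L_total / Σ(L/K) = 1108 / 81.83 = 13.54 m/d
q = K_eq · i = 13.54 × 0.0032 = 0.04333 m/d (same in every zone)
Zone A: v = q/n = 0.04333/0.27 = 0.1605 m/d → t_A = 694/0.1605 = 4325 d
Zone B: v = q/n = 0.04333/0.14 = 0.3095 m/d → t_B = 414/0.3095 = 1338 d
Total t = 4325 + 1338 = 5662 d
   = 5662 / 365 = 15.5 yr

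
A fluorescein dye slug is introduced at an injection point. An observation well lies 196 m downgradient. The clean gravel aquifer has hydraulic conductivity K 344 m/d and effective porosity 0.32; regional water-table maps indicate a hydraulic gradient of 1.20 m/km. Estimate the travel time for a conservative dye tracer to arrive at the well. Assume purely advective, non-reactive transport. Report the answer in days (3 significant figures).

q = Ki = 344 × 0.0012 = 0.4128 m/d
Average linear velocity = 0.4128 / 0.32 = 1.290 m/d
t = L / v = 196 / 1.290 = 151.9 d

152 days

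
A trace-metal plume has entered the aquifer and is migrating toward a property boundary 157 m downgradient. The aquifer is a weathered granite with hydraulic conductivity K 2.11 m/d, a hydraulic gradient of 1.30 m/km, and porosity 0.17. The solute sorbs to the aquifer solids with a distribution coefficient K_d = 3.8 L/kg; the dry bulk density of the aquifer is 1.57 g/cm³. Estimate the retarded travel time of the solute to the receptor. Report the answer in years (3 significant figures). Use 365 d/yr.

962 years

Darcy flux q = K·i = 2.11 × 0.0013 = 0.002743 m/d
Average linear velocity = 0.002743 / 0.17 = 0.01614 m/d
Retardation R = 1 + ρ_b·K_d/n = 1 + 1.57×3.8/0.17 = 36.09
Contaminant velocity v_c = v/R = 0.01614/36.09 = 4.470e-4 m/d
t = L/v_c = 157/4.470e-4 = 351200 d
   = 351200/365 = 962 yr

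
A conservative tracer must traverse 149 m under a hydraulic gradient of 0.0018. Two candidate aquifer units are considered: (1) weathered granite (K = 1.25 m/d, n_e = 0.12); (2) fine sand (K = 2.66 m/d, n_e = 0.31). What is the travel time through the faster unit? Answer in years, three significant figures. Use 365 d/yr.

Unit 1 (weathered granite): v = 1.25×0.0018/0.12 = 0.01875 m/d, t = 149/0.01875 = 7947 d
Unit 2 (fine sand): v = 2.66×0.0018/0.31 = 0.01545 m/d, t = 149/0.01545 = 9647 d
Faster: 7947 d / 365 = 21.8 yr

21.8 years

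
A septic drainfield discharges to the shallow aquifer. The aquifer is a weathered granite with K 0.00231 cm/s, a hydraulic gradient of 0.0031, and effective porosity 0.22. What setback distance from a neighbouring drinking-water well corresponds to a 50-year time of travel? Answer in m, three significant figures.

K = 0.00231 cm/s × 864 = 1.996 m/d
Specific discharge q = 1.996 × 0.0031 = 0.006187 m/d
v = Ki/n = 1.996·0.0031/0.22 = 0.02812 m/d
T = 50 yr × 365 = 18250 d
L = v × T = 0.02812 × 18250 = 513.2 m

513 m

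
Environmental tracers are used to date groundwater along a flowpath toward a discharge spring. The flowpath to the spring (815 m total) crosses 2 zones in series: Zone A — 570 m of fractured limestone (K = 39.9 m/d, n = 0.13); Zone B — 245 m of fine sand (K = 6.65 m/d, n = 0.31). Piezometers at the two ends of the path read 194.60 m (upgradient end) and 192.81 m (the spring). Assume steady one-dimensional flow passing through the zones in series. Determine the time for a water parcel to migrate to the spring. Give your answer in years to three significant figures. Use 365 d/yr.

Total head drop ΔH = 194.60 − 192.81 = 1.79 m
Continuity: the same q passes through each zone, so ΔH = q·Σ(L_j/K_j) — the zones act as resistances in series.
Σ(L/K) = 570/39.9 + 245/6.65 = 14.29 + 36.84 = 51.13 d
q = ΔH / Σ(L/K) = 1.79 / 51.13 = 0.03501 m/d (same in every zone)
Zone A: v = q/n = 0.03501/0.13 = 0.2693 m/d → t_A = 570/0.2693 = 2117 d
Zone B: v = q/n = 0.03501/0.31 = 0.1129 m/d → t_B = 245/0.1129 = 2169 d
Total t = 2117 + 2169 = 4286 d
   = 4286 / 365 = 11.7 yr

11.7 years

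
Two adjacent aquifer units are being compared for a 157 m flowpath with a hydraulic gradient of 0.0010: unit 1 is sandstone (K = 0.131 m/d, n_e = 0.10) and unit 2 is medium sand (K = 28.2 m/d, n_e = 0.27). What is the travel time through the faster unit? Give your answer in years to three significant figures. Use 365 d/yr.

4.12 years

Unit 1 (sandstone): v = 0.131×0.0010/0.10 = 0.001310 m/d, t = 157/0.001310 = 119800 d
Unit 2 (medium sand): v = 28.2×0.0010/0.27 = 0.1044 m/d, t = 157/0.1044 = 1503 d
Faster: 1503 d / 365 = 4.12 yr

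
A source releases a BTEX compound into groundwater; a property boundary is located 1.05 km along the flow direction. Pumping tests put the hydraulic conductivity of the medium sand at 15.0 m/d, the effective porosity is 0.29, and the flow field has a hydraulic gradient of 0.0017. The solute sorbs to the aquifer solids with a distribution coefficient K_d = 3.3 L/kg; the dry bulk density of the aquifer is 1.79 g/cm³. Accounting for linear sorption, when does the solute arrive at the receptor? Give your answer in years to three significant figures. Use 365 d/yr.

699 years

Specific discharge q = 15.0 × 0.0017 = 0.02550 m/d
v = Ki/n = 15.0·0.0017/0.29 = 0.08793 m/d
Retardation R = 1 + ρ_b·K_d/n = 1 + 1.79×3.3/0.29 = 21.37
Contaminant velocity v_c = v/R = 0.08793/21.37 = 0.004115 m/d
L = 1.05 km = 1050 m
t = L/v_c = 1050/0.004115 = 255200 d
   = 255200/365 = 699 yr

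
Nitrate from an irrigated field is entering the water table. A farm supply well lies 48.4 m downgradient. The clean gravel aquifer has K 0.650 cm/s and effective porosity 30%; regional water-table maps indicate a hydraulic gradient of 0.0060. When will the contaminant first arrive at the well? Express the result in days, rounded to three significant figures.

4.31 days

K = 0.650 cm/s × 864 = 561.6 m/d
q = Ki = 561.6 × 0.0060 = 3.370 m/d
Seepage velocity v = q / n = 3.370 / 0.30 = 11.23 m/d
t = L / v = 48.4 / 11.23 = 4.309 d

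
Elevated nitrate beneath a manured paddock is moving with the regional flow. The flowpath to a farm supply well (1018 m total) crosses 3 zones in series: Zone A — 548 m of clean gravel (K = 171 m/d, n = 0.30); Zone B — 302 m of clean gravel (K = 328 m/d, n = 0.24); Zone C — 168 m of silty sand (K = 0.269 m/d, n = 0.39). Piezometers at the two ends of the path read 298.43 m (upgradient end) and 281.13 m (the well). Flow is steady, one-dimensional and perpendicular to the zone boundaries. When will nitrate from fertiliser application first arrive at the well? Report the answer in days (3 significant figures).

Total head drop ΔH = 298.43 − 281.13 = 17.30 m
Steady 1-D flow in series ⇒ the Darcy flux q is identical in every zone and the zone head losses add (resistances L/K in series).
Σ(L/K) = 548/171 + 302/328 + 168/0.269 = 3.205 + 0.9207 + 624.5 = 628.7 d
q = ΔH / Σ(L/K) = 17.30 / 628.7 = 0.02752 m/d (same in every zone)
Zone A: v = q/n = 0.02752/0.30 = 0.09173 m/d → t_A = 548/0.09173 = 5974 d
Zone B: v = q/n = 0.02752/0.24 = 0.1147 m/d → t_B = 302/0.1147 = 2634 d
Zone C: v = q/n = 0.02752/0.39 = 0.07056 m/d → t_C = 168/0.07056 = 2381 d
Total t = 5974 + 2634 + 2381 = 10990 d

11000 days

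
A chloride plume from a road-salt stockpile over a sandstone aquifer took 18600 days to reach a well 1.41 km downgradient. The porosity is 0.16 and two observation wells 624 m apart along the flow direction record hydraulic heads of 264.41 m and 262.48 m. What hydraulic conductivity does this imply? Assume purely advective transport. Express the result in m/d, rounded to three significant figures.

3.92 m/d

Hydraulic gradient i = (264.41 − 262.48) / 624 = 1.93 / 624 = 0.003093
L = 1.41 km = 1410 m
v = L / t = 1410 / 18600 = 0.07581 m/d
K = v · n / i = 0.07581 × 0.16 / 0.003093 = 3.92 m/d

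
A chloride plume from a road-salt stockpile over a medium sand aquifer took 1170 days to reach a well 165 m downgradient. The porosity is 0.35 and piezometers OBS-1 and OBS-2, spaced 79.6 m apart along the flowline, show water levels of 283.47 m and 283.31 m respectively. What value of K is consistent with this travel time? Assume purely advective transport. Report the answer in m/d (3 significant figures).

Hydraulic gradient i = (283.47 − 283.31) / 79.6 = 0.16 / 79.6 = 0.002010
v = L / t = 165 / 1170 = 0.1410 m/d
K = v · n / i = 0.1410 × 0.35 / 0.002010 = 24.6 m/d

24.6 m/d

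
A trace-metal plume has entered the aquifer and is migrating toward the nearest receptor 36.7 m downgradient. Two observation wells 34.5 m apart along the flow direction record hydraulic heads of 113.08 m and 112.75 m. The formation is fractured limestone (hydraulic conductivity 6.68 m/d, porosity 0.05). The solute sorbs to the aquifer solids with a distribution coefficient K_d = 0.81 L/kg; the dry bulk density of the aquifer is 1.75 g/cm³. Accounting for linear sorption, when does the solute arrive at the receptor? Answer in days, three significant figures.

843 days

Hydraulic gradient i = (113.08 − 112.75) / 34.5 = 0.33 / 34.5 = 0.009565
Specific discharge q = 6.68 × 0.009565 = 0.06390 m/d
Seepage velocity v = q / n = 0.06390 / 0.05 = 1.278 m/d
Retardation R = 1 + ρ_b·K_d/n = 1 + 1.75×0.81/0.05 = 29.35
Contaminant velocity v_c = v/R = 1.278/29.35 = 0.04354 m/d
t = L/v_c = 36.7/0.04354 = 842.9 d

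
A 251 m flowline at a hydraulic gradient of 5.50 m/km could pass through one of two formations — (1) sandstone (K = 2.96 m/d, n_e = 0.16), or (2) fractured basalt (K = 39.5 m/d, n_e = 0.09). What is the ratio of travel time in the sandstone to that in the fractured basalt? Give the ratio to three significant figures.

Unit 1 (sandstone): v = 2.96×0.0055/0.16 = 0.1018 m/d, t = 251/0.1018 = 2467 d
Unit 2 (fractured basalt): v = 39.5×0.0055/0.09 = 2.414 m/d, t = 251/2.414 = 104.0 d
t(sandstone) / t(fractured basalt) = 2467/104.0 = 23.7

23.7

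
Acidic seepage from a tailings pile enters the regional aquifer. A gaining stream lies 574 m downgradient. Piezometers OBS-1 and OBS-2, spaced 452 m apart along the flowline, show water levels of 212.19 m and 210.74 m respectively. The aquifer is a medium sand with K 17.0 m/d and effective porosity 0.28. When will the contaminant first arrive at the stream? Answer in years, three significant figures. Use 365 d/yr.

8.07 years

Hydraulic gradient i = (212.19 − 210.74) / 452 = 1.45 / 452 = 0.003208
Darcy flux q = K·i = 17.0 × 0.003208 = 0.05454 m/d
Average linear velocity = 0.05454 / 0.28 = 0.1948 m/d
t = L / v = 574 / 0.1948 = 2947 d
   = 2947 / 365 = 8.07 yr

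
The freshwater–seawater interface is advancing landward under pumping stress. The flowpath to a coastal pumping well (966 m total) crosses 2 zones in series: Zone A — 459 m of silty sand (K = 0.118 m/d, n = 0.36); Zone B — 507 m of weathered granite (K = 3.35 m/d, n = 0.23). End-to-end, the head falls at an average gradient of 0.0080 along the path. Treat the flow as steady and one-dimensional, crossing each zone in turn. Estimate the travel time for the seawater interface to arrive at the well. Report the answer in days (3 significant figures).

Continuity: the same q passes through each zone, so ΔH = q·Σ(L_j/K_j) — the zones act as resistances in series.
Σ(L/K) = 459/0.118 + 507/3.35 = 3890 + 151.3 = 4041 d
K_eq = L_total / Σ(L/K) = 966 / 4041 = 0.2390 m/d
q = K_eq · i = 0.2390 × 0.0080 = 0.001912 m/d (same in every zone)
Zone A: v = q/n = 0.001912/0.36 = 0.005312 m/d → t_A = 459/0.005312 = 86410 d
Zone B: v = q/n = 0.001912/0.23 = 0.008314 m/d → t_B = 507/0.008314 = 60980 d
Total t = 86410 + 60980 = 147400 d

147000 days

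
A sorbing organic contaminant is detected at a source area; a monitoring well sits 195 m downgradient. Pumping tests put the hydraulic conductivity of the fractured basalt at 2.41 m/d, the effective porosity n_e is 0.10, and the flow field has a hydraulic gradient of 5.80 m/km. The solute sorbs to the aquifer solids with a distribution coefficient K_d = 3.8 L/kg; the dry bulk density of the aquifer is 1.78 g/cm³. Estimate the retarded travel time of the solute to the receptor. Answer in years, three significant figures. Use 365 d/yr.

Specific discharge q = 2.41 × 0.0058 = 0.01398 m/d
Seepage velocity v = q / n = 0.01398 / 0.10 = 0.1398 m/d
Retardation R = 1 + ρ_b·K_d/n = 1 + 1.78×3.8/0.10 = 68.64
Contaminant velocity v_c = v/R = 0.1398/68.64 = 0.002036 m/d
t = L/v_c = 195/0.002036 = 95760 d
   = 95760/365 = 262 yr

262 years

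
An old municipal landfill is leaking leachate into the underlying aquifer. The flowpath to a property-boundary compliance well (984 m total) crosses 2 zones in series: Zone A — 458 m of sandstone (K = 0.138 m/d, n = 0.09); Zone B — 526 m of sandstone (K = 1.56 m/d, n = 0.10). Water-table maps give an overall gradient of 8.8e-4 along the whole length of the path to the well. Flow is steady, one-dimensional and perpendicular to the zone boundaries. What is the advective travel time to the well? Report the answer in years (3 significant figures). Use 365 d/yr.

Continuity: the same q passes through each zone, so ΔH = q·Σ(L_j/K_j) — the zones act as resistances in series.
Σ(L/K) = 458/0.138 + 526/1.56 = 3319 + 337.2 = 3656 d
K_eq = L_total / Σ(L/K) = 984 / 3656 = 0.2691 m/d
q = K_eq · i = 0.2691 × 8.8e-4 = 2.368e-4 m/d (same in every zone)
Zone A: v = q/n = 2.368e-4/0.09 = 0.002632 m/d → t_A = 458/0.002632 = 174000 d
Zone B: v = q/n = 2.368e-4/0.10 = 0.002368 m/d → t_B = 526/0.002368 = 222100 d
Total t = 174000 + 222100 = 396100 d
   = 396100 / 365 = 1090 yr

1090 years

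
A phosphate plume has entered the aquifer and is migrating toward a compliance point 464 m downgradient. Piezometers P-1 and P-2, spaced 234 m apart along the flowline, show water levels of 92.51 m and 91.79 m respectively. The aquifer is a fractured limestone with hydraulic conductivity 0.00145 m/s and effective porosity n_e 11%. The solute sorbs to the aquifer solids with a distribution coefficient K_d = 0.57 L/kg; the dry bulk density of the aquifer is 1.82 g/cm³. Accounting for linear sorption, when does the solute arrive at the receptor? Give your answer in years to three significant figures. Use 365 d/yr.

3.78 years

Hydraulic gradient i = (92.51 − 91.79) / 234 = 0.72 / 234 = 0.003077
K = 0.00145 m/s × 86400 s/d = 125.3 m/d
Darcy flux q = K·i = 125.3 × 0.003077 = 0.3855 m/d
v = Ki/n = 125.3·0.003077/0.11 = 3.504 m/d
Retardation R = 1 + ρ_b·K_d/n = 1 + 1.82×0.57/0.11 = 10.43
Contaminant velocity v_c = v/R = 3.504/10.43 = 0.3360 m/d
t = L/v_c = 464/0.3360 = 1381 d
   = 1381/365 = 3.78 yr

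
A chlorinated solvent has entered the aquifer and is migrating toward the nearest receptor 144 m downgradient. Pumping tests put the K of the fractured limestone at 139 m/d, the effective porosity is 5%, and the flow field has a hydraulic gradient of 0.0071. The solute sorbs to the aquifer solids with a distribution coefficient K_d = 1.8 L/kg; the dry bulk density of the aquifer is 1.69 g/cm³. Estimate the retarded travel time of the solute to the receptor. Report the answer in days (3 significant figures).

Specific discharge q = 139 × 0.0071 = 0.9869 m/d
Average linear velocity = 0.9869 / 0.05 = 19.74 m/d
Retardation R = 1 + ρ_b·K_d/n = 1 + 1.69×1.8/0.05 = 61.84
Contaminant velocity v_c = v/R = 19.74/61.84 = 0.3192 m/d
t = L/v_c = 144/0.3192 = 451.2 d

451 days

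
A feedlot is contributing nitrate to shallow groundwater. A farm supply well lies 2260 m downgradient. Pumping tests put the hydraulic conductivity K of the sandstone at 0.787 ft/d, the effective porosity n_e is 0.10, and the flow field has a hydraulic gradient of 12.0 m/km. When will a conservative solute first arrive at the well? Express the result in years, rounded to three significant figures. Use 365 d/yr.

215 years

K = 0.787 ft/d × 0.3048 = 0.2399 m/d
Darcy flux q = K·i = 0.2399 × 0.012 = 0.002879 m/d
v = Ki/n = 0.2399·0.012/0.10 = 0.02879 m/d
t = L / v = 2260 / 0.02879 = 78510 d
   = 78510 / 365 = 215 yr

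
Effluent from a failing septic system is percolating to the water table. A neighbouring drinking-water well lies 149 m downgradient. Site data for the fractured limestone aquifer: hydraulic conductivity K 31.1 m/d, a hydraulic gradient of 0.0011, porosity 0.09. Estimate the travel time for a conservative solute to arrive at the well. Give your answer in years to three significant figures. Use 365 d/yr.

1.07 years

Darcy flux q = K·i = 31.1 × 0.0011 = 0.03421 m/d
v = Ki/n = 31.1·0.0011/0.09 = 0.3801 m/d
t = L / v = 149 / 0.3801 = 392.0 d
   = 392.0 / 365 = 1.07 yr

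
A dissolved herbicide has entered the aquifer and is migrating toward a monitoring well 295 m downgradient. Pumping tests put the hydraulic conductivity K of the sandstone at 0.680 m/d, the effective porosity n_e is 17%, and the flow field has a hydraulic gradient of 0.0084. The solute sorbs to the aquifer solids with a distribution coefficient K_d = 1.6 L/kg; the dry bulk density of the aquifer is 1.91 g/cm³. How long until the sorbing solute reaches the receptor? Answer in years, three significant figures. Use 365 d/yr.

Darcy flux q = K·i = 0.680 × 0.0084 = 0.005712 m/d
Average linear velocity = 0.005712 / 0.17 = 0.03360 m/d
Retardation R = 1 + ρ_b·K_d/n = 1 + 1.91×1.6/0.17 = 18.98
Contaminant velocity v_c = v/R = 0.03360/18.98 = 0.001771 m/d
t = L/v_c = 295/0.001771 = 166600 d
   = 166600/365 = 456 yr

456 years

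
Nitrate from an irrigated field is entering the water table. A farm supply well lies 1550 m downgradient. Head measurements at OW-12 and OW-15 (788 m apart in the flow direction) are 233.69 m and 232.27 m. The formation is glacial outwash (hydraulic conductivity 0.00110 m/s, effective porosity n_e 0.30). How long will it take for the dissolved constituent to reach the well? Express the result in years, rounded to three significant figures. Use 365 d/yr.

Hydraulic gradient i = (233.69 − 232.27) / 788 = 1.42 / 788 = 0.001802
K = 0.00110 m/s × 86400 s/d = 95.04 m/d
Specific discharge q = 95.04 × 0.001802 = 0.1713 m/d
Average linear velocity = 0.1713 / 0.30 = 0.5709 m/d
t = L / v = 1550 / 0.5709 = 2715 d
   = 2715 / 365 = 7.44 yr

7.44 years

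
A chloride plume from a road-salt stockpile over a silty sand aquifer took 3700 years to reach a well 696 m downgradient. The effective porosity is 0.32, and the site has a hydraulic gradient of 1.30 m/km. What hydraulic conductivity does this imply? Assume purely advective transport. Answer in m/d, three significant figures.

0.127 m/d

t = 3700 years = 1.351e6 d
v = L / t = 696 / 1.351e6 = 5.154e-4 m/d
K = v · n / i = 5.154e-4 × 0.32 / 0.0013 = 0.127 m/d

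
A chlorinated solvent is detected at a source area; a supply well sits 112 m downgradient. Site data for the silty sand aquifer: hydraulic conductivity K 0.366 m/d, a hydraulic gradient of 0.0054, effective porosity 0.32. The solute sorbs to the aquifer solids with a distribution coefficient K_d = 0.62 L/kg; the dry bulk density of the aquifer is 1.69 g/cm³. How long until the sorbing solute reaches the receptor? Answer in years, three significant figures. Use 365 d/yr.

Specific discharge q = 0.366 × 0.0054 = 0.001976 m/d
Seepage velocity v = q / n = 0.001976 / 0.32 = 0.006176 m/d
Retardation R = 1 + ρ_b·K_d/n = 1 + 1.69×0.62/0.32 = 4.274
Contaminant velocity v_c = v/R = 0.006176/4.274 = 0.001445 m/d
t = L/v_c = 112/0.001445 = 77510 d
   = 77510/365 = 212 yr

212 years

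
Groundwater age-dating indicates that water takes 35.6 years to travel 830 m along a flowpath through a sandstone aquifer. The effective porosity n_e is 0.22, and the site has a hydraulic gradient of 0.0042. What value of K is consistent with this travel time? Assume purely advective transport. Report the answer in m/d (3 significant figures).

3.35 m/d

t = 35.6 years = 12990 d
v = L / t = 830 / 12990 = 0.06388 m/d
K = v · n / i = 0.06388 × 0.22 / 0.0042 = 3.35 m/d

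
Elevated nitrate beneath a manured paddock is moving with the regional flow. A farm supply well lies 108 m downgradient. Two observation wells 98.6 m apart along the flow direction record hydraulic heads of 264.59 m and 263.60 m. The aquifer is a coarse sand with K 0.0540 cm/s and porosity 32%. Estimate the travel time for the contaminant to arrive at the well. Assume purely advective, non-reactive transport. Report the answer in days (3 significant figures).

73.8 days

Hydraulic gradient i = (264.59 − 263.60) / 98.6 = 0.99 / 98.6 = 0.01004
K = 0.0540 cm/s × 864 = 46.66 m/d
q = Ki = 46.66 × 0.01004 = 0.4685 m/d
v = Ki/n = 46.66·0.01004/0.32 = 1.464 m/d
t = L / v = 108 / 1.464 = 73.77 d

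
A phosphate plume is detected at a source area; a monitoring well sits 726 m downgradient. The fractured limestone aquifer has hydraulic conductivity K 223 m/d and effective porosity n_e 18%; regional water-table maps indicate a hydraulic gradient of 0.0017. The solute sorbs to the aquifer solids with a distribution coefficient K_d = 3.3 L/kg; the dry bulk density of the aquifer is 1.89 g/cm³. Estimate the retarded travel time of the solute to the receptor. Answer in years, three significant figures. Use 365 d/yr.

Specific discharge q = 223 × 0.0017 = 0.3791 m/d
v_s = q/n_e = 0.3791/0.18 = 2.106 m/d
Retardation R = 1 + ρ_b·K_d/n = 1 + 1.89×3.3/0.18 = 35.65
Contaminant velocity v_c = v/R = 2.106/35.65 = 0.05908 m/d
t = L/v_c = 726/0.05908 = 12290 d
   = 12290/365 = 33.7 yr

33.7 years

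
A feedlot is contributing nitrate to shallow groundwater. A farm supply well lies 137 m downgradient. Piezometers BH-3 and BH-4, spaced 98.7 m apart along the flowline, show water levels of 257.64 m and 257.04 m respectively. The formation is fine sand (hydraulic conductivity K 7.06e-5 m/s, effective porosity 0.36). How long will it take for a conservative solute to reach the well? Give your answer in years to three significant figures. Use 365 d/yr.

Hydraulic gradient i = (257.64 − 257.04) / 98.7 = 0.60 / 98.7 = 0.006079
K = 7.06e-5 m/s × 86400 s/d = 6.100 m/d
Specific discharge q = 6.100 × 0.006079 = 0.03708 m/d
v_s = q/n_e = 0.03708/0.36 = 0.1030 m/d
t = L / v = 137 / 0.1030 = 1330 d
   = 1330 / 365 = 3.64 yr

3.64 years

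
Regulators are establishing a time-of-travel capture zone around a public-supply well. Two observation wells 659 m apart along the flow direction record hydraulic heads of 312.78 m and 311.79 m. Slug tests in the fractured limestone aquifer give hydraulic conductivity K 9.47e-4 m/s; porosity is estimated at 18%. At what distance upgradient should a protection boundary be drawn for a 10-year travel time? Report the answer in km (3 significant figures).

2.49 km

Hydraulic gradient i = (312.78 − 311.79) / 659 = 0.99 / 659 = 0.001502
K = 9.47e-4 m/s × 86400 s/d = 81.82 m/d
q = Ki = 81.82 × 0.001502 = 0.1229 m/d
Seepage velocity v = q / n = 0.1229 / 0.18 = 0.6829 m/d
T = 10 yr × 365 = 3650 d
L = v × T = 0.6829 × 3650 = 2492 m
   = 2.49 km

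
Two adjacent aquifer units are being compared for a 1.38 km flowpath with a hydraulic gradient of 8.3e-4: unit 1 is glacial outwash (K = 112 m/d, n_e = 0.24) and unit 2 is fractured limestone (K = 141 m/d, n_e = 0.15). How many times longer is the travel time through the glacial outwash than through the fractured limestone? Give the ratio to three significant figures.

Unit 1 (glacial outwash): v = 112×8.3e-4/0.24 = 0.3873 m/d, t = 1380/0.3873 = 3563 d
Unit 2 (fractured limestone): v = 141×8.3e-4/0.15 = 0.7802 m/d, t = 1380/0.7802 = 1769 d
t(glacial outwash) / t(fractured limestone) = 3563/1769 = 2.01

2.01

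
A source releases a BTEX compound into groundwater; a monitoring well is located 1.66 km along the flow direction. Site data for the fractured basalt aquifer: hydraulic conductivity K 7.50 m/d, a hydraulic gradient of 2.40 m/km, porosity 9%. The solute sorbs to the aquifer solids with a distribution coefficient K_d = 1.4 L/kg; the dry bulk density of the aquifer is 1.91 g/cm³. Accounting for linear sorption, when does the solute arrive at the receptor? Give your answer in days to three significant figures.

q = Ki = 7.50 × 0.0024 = 0.01800 m/d
Seepage velocity v = q / n = 0.01800 / 0.09 = 0.2000 m/d
Retardation R = 1 + ρ_b·K_d/n = 1 + 1.91×1.4/0.09 = 30.71
Contaminant velocity v_c = v/R = 0.2000/30.71 = 0.006512 m/d
L = 1.66 km = 1660 m
t = L/v_c = 1660/0.006512 = 254900 d

255000 days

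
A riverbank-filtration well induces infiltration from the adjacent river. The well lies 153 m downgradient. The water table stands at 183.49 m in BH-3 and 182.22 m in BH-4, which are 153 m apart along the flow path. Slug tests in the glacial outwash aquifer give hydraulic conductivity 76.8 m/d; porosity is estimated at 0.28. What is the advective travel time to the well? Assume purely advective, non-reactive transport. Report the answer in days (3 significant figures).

Hydraulic gradient i = (183.49 − 182.22) / 153 = 1.27 / 153 = 0.008301
Darcy flux q = K·i = 76.8 × 0.008301 = 0.6375 m/d
v = Ki/n = 76.8·0.008301/0.28 = 2.277 m/d
t = L / v = 153 / 2.277 = 67.20 d

67.2 days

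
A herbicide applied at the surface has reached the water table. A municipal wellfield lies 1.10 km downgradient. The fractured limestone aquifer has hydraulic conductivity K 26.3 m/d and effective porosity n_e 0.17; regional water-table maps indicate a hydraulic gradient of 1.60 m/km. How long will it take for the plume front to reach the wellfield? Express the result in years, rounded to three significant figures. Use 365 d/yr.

12.2 years

Specific discharge q = 26.3 × 0.0016 = 0.04208 m/d
v = Ki/n = 26.3·0.0016/0.17 = 0.2475 m/d
L = 1.10 km = 1100 m
t = L / v = 1100 / 0.2475 = 4444 d
   = 4444 / 365 = 12.2 yr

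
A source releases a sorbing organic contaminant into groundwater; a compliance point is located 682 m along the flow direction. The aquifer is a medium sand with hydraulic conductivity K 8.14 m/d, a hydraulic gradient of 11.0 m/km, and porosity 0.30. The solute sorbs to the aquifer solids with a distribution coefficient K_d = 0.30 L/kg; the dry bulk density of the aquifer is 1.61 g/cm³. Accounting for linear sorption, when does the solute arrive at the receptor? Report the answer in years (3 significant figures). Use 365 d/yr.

Darcy flux q = K·i = 8.14 × 0.011 = 0.08954 m/d
v = Ki/n = 8.14·0.011/0.30 = 0.2985 m/d
Retardation R = 1 + ρ_b·K_d/n = 1 + 1.61×0.30/0.30 = 2.610
Contaminant velocity v_c = v/R = 0.2985/2.610 = 0.1144 m/d
t = L/v_c = 682/0.1144 = 5964 d
   = 5964/365 = 16.3 yr

16.3 years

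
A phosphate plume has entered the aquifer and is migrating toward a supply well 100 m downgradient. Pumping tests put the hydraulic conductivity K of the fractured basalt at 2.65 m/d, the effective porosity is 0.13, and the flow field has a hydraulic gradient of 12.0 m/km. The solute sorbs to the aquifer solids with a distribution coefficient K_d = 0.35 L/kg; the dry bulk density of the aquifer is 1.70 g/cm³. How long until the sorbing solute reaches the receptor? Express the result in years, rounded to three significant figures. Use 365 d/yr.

6.25 years

Darcy flux q = K·i = 2.65 × 0.012 = 0.03180 m/d
v = Ki/n = 2.65·0.012/0.13 = 0.2446 m/d
Retardation R = 1 + ρ_b·K_d/n = 1 + 1.70×0.35/0.13 = 5.577
Contaminant velocity v_c = v/R = 0.2446/5.577 = 0.04386 m/d
t = L/v_c = 100/0.04386 = 2280 d
   = 2280/365 = 6.25 yr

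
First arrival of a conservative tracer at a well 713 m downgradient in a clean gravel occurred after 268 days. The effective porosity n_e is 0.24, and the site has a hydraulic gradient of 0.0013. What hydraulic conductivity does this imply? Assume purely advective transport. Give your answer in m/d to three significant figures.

491 m/d

v = L / t = 713 / 268 = 2.660 m/d
K = v · n / i = 2.660 × 0.24 / 0.0013 = 491 m/d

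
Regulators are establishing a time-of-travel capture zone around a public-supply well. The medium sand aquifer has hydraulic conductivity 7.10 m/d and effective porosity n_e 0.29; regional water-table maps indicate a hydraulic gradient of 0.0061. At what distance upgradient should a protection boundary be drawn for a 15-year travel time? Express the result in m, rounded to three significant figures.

818 m

Darcy flux q = K·i = 7.10 × 0.0061 = 0.04331 m/d
Seepage velocity v = q / n = 0.04331 / 0.29 = 0.1493 m/d
T = 15 yr × 365 = 5475 d
L = v × T = 0.1493 × 5475 = 817.7 m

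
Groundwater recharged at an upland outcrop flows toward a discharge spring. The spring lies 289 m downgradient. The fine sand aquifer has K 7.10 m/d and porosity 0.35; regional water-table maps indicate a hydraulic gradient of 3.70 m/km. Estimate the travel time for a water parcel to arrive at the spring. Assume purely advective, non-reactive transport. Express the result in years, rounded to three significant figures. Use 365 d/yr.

10.5 years

Darcy flux q = K·i = 7.10 × 0.0037 = 0.02627 m/d
Average linear velocity = 0.02627 / 0.35 = 0.07506 m/d
t = L / v = 289 / 0.07506 = 3850 d
   = 3850 / 365 = 10.5 yr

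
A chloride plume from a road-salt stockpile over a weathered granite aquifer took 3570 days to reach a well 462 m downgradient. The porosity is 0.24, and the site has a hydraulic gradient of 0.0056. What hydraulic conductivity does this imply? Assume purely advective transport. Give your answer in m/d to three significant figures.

v = L / t = 462 / 3570 = 0.1294 m/d
K = v · n / i = 0.1294 × 0.24 / 0.0056 = 5.55 m/d

5.55 m/d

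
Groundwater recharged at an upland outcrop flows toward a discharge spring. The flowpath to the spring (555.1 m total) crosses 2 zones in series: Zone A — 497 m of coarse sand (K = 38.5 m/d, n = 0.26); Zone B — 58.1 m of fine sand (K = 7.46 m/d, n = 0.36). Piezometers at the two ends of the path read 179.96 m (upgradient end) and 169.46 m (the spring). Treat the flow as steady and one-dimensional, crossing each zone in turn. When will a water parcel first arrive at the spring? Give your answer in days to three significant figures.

Total head drop ΔH = 179.96 − 169.46 = 10.50 m
Steady 1-D flow in series ⇒ the Darcy flux q is identical in every zone and the zone head losses add (resistances L/K in series).
Σ(L/K) = 497/38.5 + 58.1/7.46 = 12.91 + 7.788 = 20.70 d
q = ΔH / Σ(L/K) = 10.50 / 20.70 = 0.5073 m/d (same in every zone)
Zone A: v = q/n = 0.5073/0.26 = 1.951 m/d → t_A = 497/1.951 = 254.7 d
Zone B: v = q/n = 0.5073/0.36 = 1.409 m/d → t_B = 58.1/1.409 = 41.23 d
Total t = 254.7 + 41.23 = 295.9 d

296 days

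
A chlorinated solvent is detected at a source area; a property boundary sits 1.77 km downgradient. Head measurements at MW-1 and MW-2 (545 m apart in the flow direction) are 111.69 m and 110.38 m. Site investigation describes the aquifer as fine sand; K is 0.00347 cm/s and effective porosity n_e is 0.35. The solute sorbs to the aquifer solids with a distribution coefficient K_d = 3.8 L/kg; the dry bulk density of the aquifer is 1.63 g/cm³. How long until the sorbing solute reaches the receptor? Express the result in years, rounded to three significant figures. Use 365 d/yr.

Hydraulic gradient i = (111.69 − 110.38) / 545 = 1.31 / 545 = 0.002404
K = 0.00347 cm/s × 864 = 2.998 m/d
Darcy flux q = K·i = 2.998 × 0.002404 = 0.007206 m/d
v = Ki/n = 2.998·0.002404/0.35 = 0.02059 m/d
Retardation R = 1 + ρ_b·K_d/n = 1 + 1.63×3.8/0.35 = 18.70
Contaminant velocity v_c = v/R = 0.02059/18.70 = 0.001101 m/d
L = 1.77 km = 1770 m
t = L/v_c = 1770/0.001101 = 1.607e6 d
   = 1.607e6/365 = 4400 yr

4400 years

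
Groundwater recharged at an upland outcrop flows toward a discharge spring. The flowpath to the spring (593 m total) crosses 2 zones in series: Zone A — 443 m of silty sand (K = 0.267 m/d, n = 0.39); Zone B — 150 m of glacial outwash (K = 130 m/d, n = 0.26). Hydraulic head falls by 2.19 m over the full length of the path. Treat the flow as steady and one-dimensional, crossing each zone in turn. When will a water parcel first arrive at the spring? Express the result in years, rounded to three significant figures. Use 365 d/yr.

Steady 1-D flow in series ⇒ the Darcy flux q is identical in every zone and the zone head losses add (resistances L/K in series).
Σ(L/K) = 443/0.267 + 150/130 = 1659 + 1.154 = 1660 d
q = ΔH / Σ(L/K) = 2.19 / 1660 = 0.001319 m/d (same in every zone)
Zone A: v = q/n = 0.001319/0.39 = 0.003382 m/d → t_A = 443/0.003382 = 131000 d
Zone B: v = q/n = 0.001319/0.26 = 0.005073 m/d → t_B = 150/0.005073 = 29570 d
Total t = 131000 + 29570 = 160600 d
   = 160600 / 365 = 440 yr

440 years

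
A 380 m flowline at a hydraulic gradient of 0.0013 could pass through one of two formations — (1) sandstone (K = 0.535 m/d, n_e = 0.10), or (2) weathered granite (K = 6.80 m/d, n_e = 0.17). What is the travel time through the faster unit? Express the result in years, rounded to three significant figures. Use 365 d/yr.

Unit 1 (sandstone): v = 0.535×0.0013/0.10 = 0.006955 m/d, t = 380/0.006955 = 54640 d
Unit 2 (weathered granite): v = 6.80×0.0013/0.17 = 0.05200 m/d, t = 380/0.05200 = 7308 d
Faster: 7308 d / 365 = 20.0 yr

20.0 years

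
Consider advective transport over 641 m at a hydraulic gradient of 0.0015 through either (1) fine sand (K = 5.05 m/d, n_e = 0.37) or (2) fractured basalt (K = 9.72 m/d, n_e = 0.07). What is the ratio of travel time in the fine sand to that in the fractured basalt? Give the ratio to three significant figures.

Unit 1 (fine sand): v = 5.05×0.0015/0.37 = 0.02047 m/d, t = 641/0.02047 = 31310 d
Unit 2 (fractured basalt): v = 9.72×0.0015/0.07 = 0.2083 m/d, t = 641/0.2083 = 3078 d
t(fine sand) / t(fractured basalt) = 31310/3078 = 10.2

10.2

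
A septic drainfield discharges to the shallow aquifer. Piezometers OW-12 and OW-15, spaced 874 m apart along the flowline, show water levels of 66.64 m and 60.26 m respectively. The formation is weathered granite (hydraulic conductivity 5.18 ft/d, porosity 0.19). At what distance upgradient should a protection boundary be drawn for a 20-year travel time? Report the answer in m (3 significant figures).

443 m

Hydraulic gradient i = (66.64 − 60.26) / 874 = 6.38 / 874 = 0.007300
K = 5.18 ft/d × 0.3048 = 1.579 m/d
Specific discharge q = 1.579 × 0.007300 = 0.01153 m/d
Seepage velocity v = q / n = 0.01153 / 0.19 = 0.06066 m/d
T = 20 yr × 365 = 7300 d
L = v × T = 0.06066 × 7300 = 442.8 m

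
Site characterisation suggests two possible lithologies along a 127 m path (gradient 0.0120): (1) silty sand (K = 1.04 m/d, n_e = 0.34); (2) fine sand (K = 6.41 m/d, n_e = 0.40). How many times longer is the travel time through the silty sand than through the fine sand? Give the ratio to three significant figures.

Unit 1 (silty sand): v = 1.04×0.012/0.34 = 0.03671 m/d, t = 127/0.03671 = 3460 d
Unit 2 (fine sand): v = 6.41×0.012/0.40 = 0.1923 m/d, t = 127/0.1923 = 660.4 d
t(silty sand) / t(fine sand) = 3460/660.4 = 5.24

5.24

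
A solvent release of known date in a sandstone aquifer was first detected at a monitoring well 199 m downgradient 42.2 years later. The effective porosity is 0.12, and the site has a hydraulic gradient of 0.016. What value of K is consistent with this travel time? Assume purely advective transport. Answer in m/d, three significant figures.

0.0969 m/d

t = 42.2 years = 15400 d
v = L / t = 199 / 15400 = 0.01292 m/d
K = v · n / i = 0.01292 × 0.12 / 0.016 = 0.0969 m/d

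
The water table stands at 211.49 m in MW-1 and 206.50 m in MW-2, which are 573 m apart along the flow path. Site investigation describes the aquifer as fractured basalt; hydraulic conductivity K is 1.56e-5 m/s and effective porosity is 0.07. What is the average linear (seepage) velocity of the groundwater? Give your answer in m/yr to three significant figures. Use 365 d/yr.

Hydraulic gradient i = (211.49 − 206.50) / 573 = 4.99 / 573 = 0.008709
K = 1.56e-5 m/s × 86400 s/d = 1.348 m/d
q = Ki = 1.348 × 0.008709 = 0.01174 m/d
Average linear velocity = 0.01174 / 0.07 = 0.1677 m/d
   = 0.1677 × 365 = 61.2 m/yr

61.2 m/yr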